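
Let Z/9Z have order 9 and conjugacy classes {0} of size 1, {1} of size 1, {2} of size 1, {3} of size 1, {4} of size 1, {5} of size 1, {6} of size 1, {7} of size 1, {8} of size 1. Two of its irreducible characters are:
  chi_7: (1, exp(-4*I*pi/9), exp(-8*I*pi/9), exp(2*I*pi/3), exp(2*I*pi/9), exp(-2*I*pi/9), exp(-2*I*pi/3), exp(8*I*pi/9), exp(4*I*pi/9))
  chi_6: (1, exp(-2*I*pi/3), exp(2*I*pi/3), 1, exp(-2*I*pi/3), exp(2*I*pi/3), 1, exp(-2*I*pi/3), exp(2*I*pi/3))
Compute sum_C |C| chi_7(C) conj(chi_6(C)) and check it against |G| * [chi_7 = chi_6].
Sum = 0; so <chi_7, chi_6> = 0 (distinct irreducibles are orthogonal).

Details: Compute term by term over conjugacy classes (|C| * chi_7(C) * conj(chi_6(C))):
  1*(1)*conj(1) + 1*(exp(-4*I*pi/9))*conj(exp(-2*I*pi/3)) + 1*(exp(-8*I*pi/9))*conj(exp(2*I*pi/3)) + 1*(exp(2*I*pi/3))*conj(1) + 1*(exp(2*I*pi/9))*conj(exp(-2*I*pi/3)) + 1*(exp(-2*I*pi/9))*conj(exp(2*I*pi/3)) + 1*(exp(-2*I*pi/3))*conj(1) + 1*(exp(8*I*pi/9))*conj(exp(-2*I*pi/3)) + 1*(exp(4*I*pi/9))*conj(exp(2*I*pi/3))
  = (1) + (exp(2*I*pi/9)) + (exp(4*I*pi/9)) + (exp(2*I*pi/3)) + (exp(8*I*pi/9)) + (exp(-8*I*pi/9)) + (exp(-2*I*pi/3)) + (exp(-4*I*pi/9)) + (exp(-2*I*pi/9))
  = 0.
(Exp terms are combined using exp(i*s)*conj(exp(i*t)) = exp(i*(s-t)), and sums of them are collapsed using the identity that for every m > 1 the m distinct m-th roots of unity sum to 0, e.g. 1 + exp(2*I*pi/3) + exp(-2*I*pi/3) = 0.)
Dividing by |G| = 9 gives 0/9 = 0, matching the row-orthogonality relation <chi_7, chi_6> = [chi_7 = chi_6].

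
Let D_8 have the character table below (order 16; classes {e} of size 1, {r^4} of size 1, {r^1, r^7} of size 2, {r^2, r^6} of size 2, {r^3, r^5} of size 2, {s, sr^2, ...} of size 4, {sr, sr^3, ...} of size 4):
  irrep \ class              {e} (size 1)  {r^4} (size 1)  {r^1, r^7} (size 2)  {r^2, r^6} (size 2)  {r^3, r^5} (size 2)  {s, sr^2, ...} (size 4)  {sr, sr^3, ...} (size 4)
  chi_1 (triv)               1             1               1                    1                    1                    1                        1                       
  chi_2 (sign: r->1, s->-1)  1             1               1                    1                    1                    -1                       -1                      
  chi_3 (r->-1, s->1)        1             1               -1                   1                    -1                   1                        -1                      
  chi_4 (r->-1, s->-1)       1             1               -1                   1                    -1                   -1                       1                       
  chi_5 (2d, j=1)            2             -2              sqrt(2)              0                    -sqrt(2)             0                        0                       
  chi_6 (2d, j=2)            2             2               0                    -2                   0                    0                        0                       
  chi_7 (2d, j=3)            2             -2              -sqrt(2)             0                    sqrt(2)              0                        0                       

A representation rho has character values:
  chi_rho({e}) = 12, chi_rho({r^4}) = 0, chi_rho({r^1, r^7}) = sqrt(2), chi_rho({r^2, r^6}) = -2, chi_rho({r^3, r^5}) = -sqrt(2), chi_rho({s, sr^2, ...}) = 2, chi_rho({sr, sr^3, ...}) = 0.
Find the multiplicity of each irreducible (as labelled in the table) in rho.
Multiplicities: chi_1: 1, chi_2: 0, chi_3: 1, chi_4: 0, chi_5: 2, chi_6: 2, chi_7: 1.

Explanation: Use <chi_rho, chi> = (1/|G|) sum_C |C| * chi_rho(C) * conj(chi(C)) with |G| = 16 for each irreducible chi in the table:
  <chi_rho, chi_1> = (1/16)[1*(12)*conj(1) + 1*(0)*conj(1) + 2*(sqrt(2))*conj(1) + 2*(-2)*conj(1) + 2*(-sqrt(2))*conj(1) + 4*(2)*conj(1) + 4*(0)*conj(1)]
      = (1/16)[(12) + (0) + (2*sqrt(2)) + (-4) + (-2*sqrt(2)) + (8) + (0)] = 16/16 = 1
  <chi_rho, chi_2> = (1/16)[1*(12)*conj(1) + 1*(0)*conj(1) + 2*(sqrt(2))*conj(1) + 2*(-2)*conj(1) + 2*(-sqrt(2))*conj(1) + 4*(2)*conj(-1) + 4*(0)*conj(-1)]
      = (1/16)[(12) + (0) + (2*sqrt(2)) + (-4) + (-2*sqrt(2)) + (-8) + (0)] = 0/16 = 0
  <chi_rho, chi_3> = (1/16)[1*(12)*conj(1) + 1*(0)*conj(1) + 2*(sqrt(2))*conj(-1) + 2*(-2)*conj(1) + 2*(-sqrt(2))*conj(-1) + 4*(2)*conj(1) + 4*(0)*conj(-1)]
      = (1/16)[(12) + (0) + (-2*sqrt(2)) + (-4) + (2*sqrt(2)) + (8) + (0)] = 16/16 = 1
  <chi_rho, chi_4> = (1/16)[1*(12)*conj(1) + 1*(0)*conj(1) + 2*(sqrt(2))*conj(-1) + 2*(-2)*conj(1) + 2*(-sqrt(2))*conj(-1) + 4*(2)*conj(-1) + 4*(0)*conj(1)]
      = (1/16)[(12) + (0) + (-2*sqrt(2)) + (-4) + (2*sqrt(2)) + (-8) + (0)] = 0/16 = 0
  <chi_rho, chi_5> = (1/16)[1*(12)*conj(2) + 1*(0)*conj(-2) + 2*(sqrt(2))*conj(sqrt(2)) + 2*(-2)*conj(0) + 2*(-sqrt(2))*conj(-sqrt(2)) + 4*(2)*conj(0) + 4*(0)*conj(0)]
      = (1/16)[(24) + (0) + (4) + (0) + (4) + (0) + (0)] = 32/16 = 2
  <chi_rho, chi_6> = (1/16)[1*(12)*conj(2) + 1*(0)*conj(2) + 2*(sqrt(2))*conj(0) + 2*(-2)*conj(-2) + 2*(-sqrt(2))*conj(0) + 4*(2)*conj(0) + 4*(0)*conj(0)]
      = (1/16)[(24) + (0) + (0) + (8) + (0) + (0) + (0)] = 32/16 = 2
  <chi_rho, chi_7> = (1/16)[1*(12)*conj(2) + 1*(0)*conj(-2) + 2*(sqrt(2))*conj(-sqrt(2)) + 2*(-2)*conj(0) + 2*(-sqrt(2))*conj(sqrt(2)) + 4*(2)*conj(0) + 4*(0)*conj(0)]
      = (1/16)[(24) + (0) + (-4) + (0) + (-4) + (0) + (0)] = 16/16 = 1
Dimension check: dim(rho) = sum (mult * dim) = 1*1 + 0*1 + 1*1 + 0*1 + 2*2 + 2*2 + 1*2 = 12 = chi_rho(e) = 12.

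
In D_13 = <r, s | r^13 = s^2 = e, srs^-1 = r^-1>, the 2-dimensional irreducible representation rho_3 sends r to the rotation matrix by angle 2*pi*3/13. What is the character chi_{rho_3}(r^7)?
chi_{rho_3}(r^7) = 2*cos(2*pi*3*7/13) = -2*cos(3*pi/13)

Details: rho_3(r^7) is rotation by angle 2*pi*3*7/13, whose trace is 2*cos(2*pi*3*7/13) = -2*cos(3*pi/13).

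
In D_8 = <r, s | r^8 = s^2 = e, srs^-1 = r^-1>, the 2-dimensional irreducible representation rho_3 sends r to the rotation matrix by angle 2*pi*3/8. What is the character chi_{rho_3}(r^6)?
chi_{rho_3}(r^6) = 2*cos(2*pi*3*6/8) = 0

Solution. rho_3(r^6) is rotation by angle 2*pi*3*6/8, whose trace is 2*cos(2*pi*3*6/8) = 0.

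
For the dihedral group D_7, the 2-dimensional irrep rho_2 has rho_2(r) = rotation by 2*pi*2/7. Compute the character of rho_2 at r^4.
chi_{rho_2}(r^4) = 2*cos(2*pi*2*4/7) = 2*cos(16*pi/7)

Why: rho_2(r^4) is rotation by angle 2*pi*2*4/7, whose trace is 2*cos(2*pi*2*4/7) = 2*cos(16*pi/7).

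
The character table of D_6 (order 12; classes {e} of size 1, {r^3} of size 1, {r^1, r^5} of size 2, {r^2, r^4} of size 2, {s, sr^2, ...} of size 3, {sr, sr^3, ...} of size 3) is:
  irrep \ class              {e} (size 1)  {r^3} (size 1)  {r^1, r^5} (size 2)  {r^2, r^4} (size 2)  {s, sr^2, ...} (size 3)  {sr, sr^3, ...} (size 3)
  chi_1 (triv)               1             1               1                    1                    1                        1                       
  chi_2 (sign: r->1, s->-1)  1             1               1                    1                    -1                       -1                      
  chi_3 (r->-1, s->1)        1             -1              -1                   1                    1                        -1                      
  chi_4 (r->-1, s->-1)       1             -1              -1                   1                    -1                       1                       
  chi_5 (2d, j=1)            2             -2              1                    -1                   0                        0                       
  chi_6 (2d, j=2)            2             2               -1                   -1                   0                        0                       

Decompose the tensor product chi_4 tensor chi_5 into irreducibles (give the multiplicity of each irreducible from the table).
chi_4 tensor chi_5 = chi_6 (all other irreducibles have multiplicity 0).

Why: The character of a tensor product is the pointwise product (chi_4 * chi_5)(C) = chi_4(C) * chi_5(C):
  {e}: (1)*(2), {r^3}: (-1)*(-2), {r^1, r^5}: (-1)*(1), {r^2, r^4}: (1)*(-1), {s, sr^2, ...}: (-1)*(0), {sr, sr^3, ...}: (1)*(0)
so (chi_4 * chi_5) takes values
  {e} -> 2, {r^3} -> 2, {r^1, r^5} -> -1, {r^2, r^4} -> -1, {s, sr^2, ...} -> 0, {sr, sr^3, ...} -> 0.
Now take the inner product of this character with each irreducible chi from the table, <chi_4*chi_5, chi> = (1/12) sum_C |C| (chi_4*chi_5)(C) conj(chi(C)):
  <chi_4*chi_5, chi_1> = (1/12)[1*(2)*conj(1) + 1*(2)*conj(1) + 2*(-1)*conj(1) + 2*(-1)*conj(1) + 3*(0)*conj(1) + 3*(0)*conj(1)]
      = (1/12)[(2) + (2) + (-2) + (-2) + (0) + (0)] = 0/12 = 0
  <chi_4*chi_5, chi_2> = (1/12)[1*(2)*conj(1) + 1*(2)*conj(1) + 2*(-1)*conj(1) + 2*(-1)*conj(1) + 3*(0)*conj(-1) + 3*(0)*conj(-1)]
      = (1/12)[(2) + (2) + (-2) + (-2) + (0) + (0)] = 0/12 = 0
  <chi_4*chi_5, chi_3> = (1/12)[1*(2)*conj(1) + 1*(2)*conj(-1) + 2*(-1)*conj(-1) + 2*(-1)*conj(1) + 3*(0)*conj(1) + 3*(0)*conj(-1)]
      = (1/12)[(2) + (-2) + (2) + (-2) + (0) + (0)] = 0/12 = 0
  <chi_4*chi_5, chi_4> = (1/12)[1*(2)*conj(1) + 1*(2)*conj(-1) + 2*(-1)*conj(-1) + 2*(-1)*conj(1) + 3*(0)*conj(-1) + 3*(0)*conj(1)]
      = (1/12)[(2) + (-2) + (2) + (-2) + (0) + (0)] = 0/12 = 0
  <chi_4*chi_5, chi_5> = (1/12)[1*(2)*conj(2) + 1*(2)*conj(-2) + 2*(-1)*conj(1) + 2*(-1)*conj(-1) + 3*(0)*conj(0) + 3*(0)*conj(0)]
      = (1/12)[(4) + (-4) + (-2) + (2) + (0) + (0)] = 0/12 = 0
  <chi_4*chi_5, chi_6> = (1/12)[1*(2)*conj(2) + 1*(2)*conj(2) + 2*(-1)*conj(-1) + 2*(-1)*conj(-1) + 3*(0)*conj(0) + 3*(0)*conj(0)]
      = (1/12)[(4) + (4) + (2) + (2) + (0) + (0)] = 12/12 = 1
Hence the multiplicities are chi_6: 1. Dimension check: dim(chi_4)*dim(chi_5) = 1*2 = 2 and sum (mult * dim) = 1*2 = 2.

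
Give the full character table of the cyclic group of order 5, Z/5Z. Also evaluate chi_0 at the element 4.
Character table of Z/5Z (irreps indexed chi_0,...,chi_4 with chi_k(m) = zeta_5^(k*m), zeta_5 = exp(2*pi*i/5)):
  irrep \ class  {0} (size 1)  {1} (size 1)    {2} (size 1)    {3} (size 1)    {4} (size 1)  
  chi_0          1             1               1               1               1             
  chi_1          1             exp(2*I*pi/5)   exp(4*I*pi/5)   exp(-4*I*pi/5)  exp(-2*I*pi/5)
  chi_2          1             exp(4*I*pi/5)   exp(-2*I*pi/5)  exp(2*I*pi/5)   exp(-4*I*pi/5)
  chi_3          1             exp(-4*I*pi/5)  exp(2*I*pi/5)   exp(-2*I*pi/5)  exp(4*I*pi/5) 
  chi_4          1             exp(-2*I*pi/5)  exp(-4*I*pi/5)  exp(4*I*pi/5)   exp(2*I*pi/5) 

Spot check: chi_0(4) = zeta_5^(0*4) = zeta_5^0 = 1.

Proof sketch: Z/5Z is abelian, so all 5 irreducible complex representations are 1-dimensional. They are given by chi_k(m) = zeta_5^(k*m) for k = 0,...,4. Row orthogonality: sum_m chi_k(m) conj(chi_l(m)) = 5 * [k = l].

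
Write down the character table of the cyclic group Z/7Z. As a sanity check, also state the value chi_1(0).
Character table of Z/7Z (irreps indexed chi_0,...,chi_6 with chi_k(m) = zeta_7^(k*m), zeta_7 = exp(2*pi*i/7)):
  irrep \ class  {0} (size 1)  {1} (size 1)    {2} (size 1)    {3} (size 1)    {4} (size 1)    {5} (size 1)    {6} (size 1)  
  chi_0          1             1               1               1               1               1               1             
  chi_1          1             exp(2*I*pi/7)   exp(4*I*pi/7)   exp(6*I*pi/7)   exp(-6*I*pi/7)  exp(-4*I*pi/7)  exp(-2*I*pi/7)
  chi_2          1             exp(4*I*pi/7)   exp(-6*I*pi/7)  exp(-2*I*pi/7)  exp(2*I*pi/7)   exp(6*I*pi/7)   exp(-4*I*pi/7)
  chi_3          1             exp(6*I*pi/7)   exp(-2*I*pi/7)  exp(4*I*pi/7)   exp(-4*I*pi/7)  exp(2*I*pi/7)   exp(-6*I*pi/7)
  chi_4          1             exp(-6*I*pi/7)  exp(2*I*pi/7)   exp(-4*I*pi/7)  exp(4*I*pi/7)   exp(-2*I*pi/7)  exp(6*I*pi/7) 
  chi_5          1             exp(-4*I*pi/7)  exp(6*I*pi/7)   exp(2*I*pi/7)   exp(-2*I*pi/7)  exp(-6*I*pi/7)  exp(4*I*pi/7) 
  chi_6          1             exp(-2*I*pi/7)  exp(-4*I*pi/7)  exp(-6*I*pi/7)  exp(6*I*pi/7)   exp(4*I*pi/7)   exp(2*I*pi/7) 

Spot check: chi_1(0) = zeta_7^(1*0) = zeta_7^0 = 1.

Why: Z/7Z is abelian, so all 7 irreducible complex representations are 1-dimensional. They are given by chi_k(m) = zeta_7^(k*m) for k = 0,...,6. Row orthogonality: sum_m chi_k(m) conj(chi_l(m)) = 7 * [k = l].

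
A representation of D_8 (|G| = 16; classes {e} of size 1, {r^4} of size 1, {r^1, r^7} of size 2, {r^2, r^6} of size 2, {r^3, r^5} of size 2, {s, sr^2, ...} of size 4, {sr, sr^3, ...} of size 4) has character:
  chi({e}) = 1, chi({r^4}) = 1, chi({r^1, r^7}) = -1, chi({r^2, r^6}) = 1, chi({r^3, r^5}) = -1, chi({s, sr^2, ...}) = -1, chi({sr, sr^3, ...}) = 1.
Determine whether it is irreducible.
Irreducible: <chi, chi> = 1.

Reasoning: <chi, chi> = (1/|G|) sum_C |C| * |chi(C)|^2 = (1/16)[1*|1|^2 + 1*|1|^2 + 2*|-1|^2 + 2*|1|^2 + 2*|-1|^2 + 4*|-1|^2 + 4*|1|^2]
  = (1/16)[(1) + (1) + (2) + (2) + (2) + (4) + (4)] = 16/16 = 1.
A character is irreducible iff <chi, chi> = 1, so this representation is irreducible.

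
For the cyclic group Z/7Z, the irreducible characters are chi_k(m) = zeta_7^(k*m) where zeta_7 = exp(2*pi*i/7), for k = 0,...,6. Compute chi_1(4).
chi_1(4) = zeta_7^4 = exp(-6*I*pi/7)

Working: chi_1(4) = zeta_7^(1*4) = zeta_7^4. Since zeta_7^7 = 1, this equals zeta_7^4 = exp(2*pi*i*4/7) = exp(-6*I*pi/7).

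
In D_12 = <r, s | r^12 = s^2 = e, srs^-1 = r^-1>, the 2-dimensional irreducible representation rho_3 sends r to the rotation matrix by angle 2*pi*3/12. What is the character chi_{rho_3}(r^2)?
chi_{rho_3}(r^2) = 2*cos(2*pi*3*2/12) = -2

Derivation: rho_3(r^2) is rotation by angle 2*pi*3*2/12, whose trace is 2*cos(2*pi*3*2/12) = -2.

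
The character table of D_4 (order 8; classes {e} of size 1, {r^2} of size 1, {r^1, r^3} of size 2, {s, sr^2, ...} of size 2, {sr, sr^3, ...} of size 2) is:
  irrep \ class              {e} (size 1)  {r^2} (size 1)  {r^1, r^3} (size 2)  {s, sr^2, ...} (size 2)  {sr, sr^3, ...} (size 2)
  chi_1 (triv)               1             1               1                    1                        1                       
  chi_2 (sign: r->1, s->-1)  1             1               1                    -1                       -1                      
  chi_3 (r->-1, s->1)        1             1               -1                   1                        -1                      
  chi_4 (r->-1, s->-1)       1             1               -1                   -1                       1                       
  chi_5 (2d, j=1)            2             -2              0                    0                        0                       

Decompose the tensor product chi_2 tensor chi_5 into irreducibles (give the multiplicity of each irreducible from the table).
chi_2 tensor chi_5 = chi_5 (all other irreducibles have multiplicity 0).

Justification: The character of a tensor product is the pointwise product (chi_2 * chi_5)(C) = chi_2(C) * chi_5(C):
  {e}: (1)*(2), {r^2}: (1)*(-2), {r^1, r^3}: (1)*(0), {s, sr^2, ...}: (-1)*(0), {sr, sr^3, ...}: (-1)*(0)
so (chi_2 * chi_5) takes values
  {e} -> 2, {r^2} -> -2, {r^1, r^3} -> 0, {s, sr^2, ...} -> 0, {sr, sr^3, ...} -> 0.
Now take the inner product of this character with each irreducible chi from the table, <chi_2*chi_5, chi> = (1/8) sum_C |C| (chi_2*chi_5)(C) conj(chi(C)):
  <chi_2*chi_5, chi_1> = (1/8)[1*(2)*conj(1) + 1*(-2)*conj(1) + 2*(0)*conj(1) + 2*(0)*conj(1) + 2*(0)*conj(1)]
      = (1/8)[(2) + (-2) + (0) + (0) + (0)] = 0/8 = 0
  <chi_2*chi_5, chi_2> = (1/8)[1*(2)*conj(1) + 1*(-2)*conj(1) + 2*(0)*conj(1) + 2*(0)*conj(-1) + 2*(0)*conj(-1)]
      = (1/8)[(2) + (-2) + (0) + (0) + (0)] = 0/8 = 0
  <chi_2*chi_5, chi_3> = (1/8)[1*(2)*conj(1) + 1*(-2)*conj(1) + 2*(0)*conj(-1) + 2*(0)*conj(1) + 2*(0)*conj(-1)]
      = (1/8)[(2) + (-2) + (0) + (0) + (0)] = 0/8 = 0
  <chi_2*chi_5, chi_4> = (1/8)[1*(2)*conj(1) + 1*(-2)*conj(1) + 2*(0)*conj(-1) + 2*(0)*conj(-1) + 2*(0)*conj(1)]
      = (1/8)[(2) + (-2) + (0) + (0) + (0)] = 0/8 = 0
  <chi_2*chi_5, chi_5> = (1/8)[1*(2)*conj(2) + 1*(-2)*conj(-2) + 2*(0)*conj(0) + 2*(0)*conj(0) + 2*(0)*conj(0)]
      = (1/8)[(4) + (4) + (0) + (0) + (0)] = 8/8 = 1
Hence the multiplicities are chi_5: 1. Dimension check: dim(chi_2)*dim(chi_5) = 1*2 = 2 and sum (mult * dim) = 1*2 = 2.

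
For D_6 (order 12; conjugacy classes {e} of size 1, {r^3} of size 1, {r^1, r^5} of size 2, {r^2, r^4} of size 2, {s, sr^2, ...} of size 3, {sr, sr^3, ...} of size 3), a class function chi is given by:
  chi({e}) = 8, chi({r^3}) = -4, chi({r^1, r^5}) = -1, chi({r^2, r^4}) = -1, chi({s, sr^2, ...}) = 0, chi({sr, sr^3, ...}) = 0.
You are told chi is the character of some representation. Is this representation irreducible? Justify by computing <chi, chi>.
Not irreducible (reducible): <chi, chi> = 7 > 1.

Working: <chi, chi> = (1/|G|) sum_C |C| * |chi(C)|^2 = (1/12)[1*|8|^2 + 1*|-4|^2 + 2*|-1|^2 + 2*|-1|^2 + 3*|0|^2 + 3*|0|^2]
  = (1/12)[(64) + (16) + (2) + (2) + (0) + (0)] = 84/12 = 7.
A character is irreducible iff <chi, chi> = 1, so this representation is reducible.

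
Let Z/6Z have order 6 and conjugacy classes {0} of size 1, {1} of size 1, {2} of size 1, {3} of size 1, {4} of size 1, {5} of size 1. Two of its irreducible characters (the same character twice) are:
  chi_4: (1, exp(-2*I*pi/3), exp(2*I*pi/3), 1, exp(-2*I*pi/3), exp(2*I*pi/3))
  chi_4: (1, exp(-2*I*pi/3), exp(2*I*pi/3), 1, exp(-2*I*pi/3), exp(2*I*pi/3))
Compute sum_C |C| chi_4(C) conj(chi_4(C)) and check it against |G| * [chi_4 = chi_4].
Sum = 6 = |G| = 6; so <chi_4, chi_4> = 1 (norm-1 confirms irreducibility).

Derivation: Compute term by term over conjugacy classes (|C| * chi_4(C) * conj(chi_4(C))):
  1*(1)*conj(1) + 1*(exp(-2*I*pi/3))*conj(exp(-2*I*pi/3)) + 1*(exp(2*I*pi/3))*conj(exp(2*I*pi/3)) + 1*(1)*conj(1) + 1*(exp(-2*I*pi/3))*conj(exp(-2*I*pi/3)) + 1*(exp(2*I*pi/3))*conj(exp(2*I*pi/3))
  = (1) + (1) + (1) + (1) + (1) + (1)
  = 6.
(Exp terms are combined using exp(i*s)*conj(exp(i*t)) = exp(i*(s-t)), and sums of them are collapsed using the identity that for every m > 1 the m distinct m-th roots of unity sum to 0, e.g. 1 + exp(2*I*pi/3) + exp(-2*I*pi/3) = 0.)
Dividing by |G| = 6 gives 6/6 = 1, matching the row-orthogonality relation <chi_4, chi_4> = [chi_4 = chi_4].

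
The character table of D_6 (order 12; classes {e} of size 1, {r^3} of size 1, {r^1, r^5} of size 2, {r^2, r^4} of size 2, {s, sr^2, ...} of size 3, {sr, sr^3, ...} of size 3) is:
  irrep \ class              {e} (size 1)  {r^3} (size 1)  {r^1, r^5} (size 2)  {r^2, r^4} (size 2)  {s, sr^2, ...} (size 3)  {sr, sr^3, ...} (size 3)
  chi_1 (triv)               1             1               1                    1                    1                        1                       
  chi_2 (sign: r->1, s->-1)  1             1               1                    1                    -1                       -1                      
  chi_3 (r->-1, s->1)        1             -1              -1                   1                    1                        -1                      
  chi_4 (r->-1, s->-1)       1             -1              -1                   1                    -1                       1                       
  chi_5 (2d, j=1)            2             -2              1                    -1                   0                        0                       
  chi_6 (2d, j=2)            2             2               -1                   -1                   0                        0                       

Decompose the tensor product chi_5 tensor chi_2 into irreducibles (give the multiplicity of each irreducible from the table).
chi_5 tensor chi_2 = chi_5 (all other irreducibles have multiplicity 0).

Details: The character of a tensor product is the pointwise product (chi_5 * chi_2)(C) = chi_5(C) * chi_2(C):
  {e}: (2)*(1), {r^3}: (-2)*(1), {r^1, r^5}: (1)*(1), {r^2, r^4}: (-1)*(1), {s, sr^2, ...}: (0)*(-1), {sr, sr^3, ...}: (0)*(-1)
so (chi_5 * chi_2) takes values
  {e} -> 2, {r^3} -> -2, {r^1, r^5} -> 1, {r^2, r^4} -> -1, {s, sr^2, ...} -> 0, {sr, sr^3, ...} -> 0.
Now take the inner product of this character with each irreducible chi from the table, <chi_5*chi_2, chi> = (1/12) sum_C |C| (chi_5*chi_2)(C) conj(chi(C)):
  <chi_5*chi_2, chi_1> = (1/12)[1*(2)*conj(1) + 1*(-2)*conj(1) + 2*(1)*conj(1) + 2*(-1)*conj(1) + 3*(0)*conj(1) + 3*(0)*conj(1)]
      = (1/12)[(2) + (-2) + (2) + (-2) + (0) + (0)] = 0/12 = 0
  <chi_5*chi_2, chi_2> = (1/12)[1*(2)*conj(1) + 1*(-2)*conj(1) + 2*(1)*conj(1) + 2*(-1)*conj(1) + 3*(0)*conj(-1) + 3*(0)*conj(-1)]
      = (1/12)[(2) + (-2) + (2) + (-2) + (0) + (0)] = 0/12 = 0
  <chi_5*chi_2, chi_3> = (1/12)[1*(2)*conj(1) + 1*(-2)*conj(-1) + 2*(1)*conj(-1) + 2*(-1)*conj(1) + 3*(0)*conj(1) + 3*(0)*conj(-1)]
      = (1/12)[(2) + (2) + (-2) + (-2) + (0) + (0)] = 0/12 = 0
  <chi_5*chi_2, chi_4> = (1/12)[1*(2)*conj(1) + 1*(-2)*conj(-1) + 2*(1)*conj(-1) + 2*(-1)*conj(1) + 3*(0)*conj(-1) + 3*(0)*conj(1)]
      = (1/12)[(2) + (2) + (-2) + (-2) + (0) + (0)] = 0/12 = 0
  <chi_5*chi_2, chi_5> = (1/12)[1*(2)*conj(2) + 1*(-2)*conj(-2) + 2*(1)*conj(1) + 2*(-1)*conj(-1) + 3*(0)*conj(0) + 3*(0)*conj(0)]
      = (1/12)[(4) + (4) + (2) + (2) + (0) + (0)] = 12/12 = 1
  <chi_5*chi_2, chi_6> = (1/12)[1*(2)*conj(2) + 1*(-2)*conj(2) + 2*(1)*conj(-1) + 2*(-1)*conj(-1) + 3*(0)*conj(0) + 3*(0)*conj(0)]
      = (1/12)[(4) + (-4) + (-2) + (2) + (0) + (0)] = 0/12 = 0
Hence the multiplicities are chi_5: 1. Dimension check: dim(chi_5)*dim(chi_2) = 2*1 = 2 and sum (mult * dim) = 1*2 = 2.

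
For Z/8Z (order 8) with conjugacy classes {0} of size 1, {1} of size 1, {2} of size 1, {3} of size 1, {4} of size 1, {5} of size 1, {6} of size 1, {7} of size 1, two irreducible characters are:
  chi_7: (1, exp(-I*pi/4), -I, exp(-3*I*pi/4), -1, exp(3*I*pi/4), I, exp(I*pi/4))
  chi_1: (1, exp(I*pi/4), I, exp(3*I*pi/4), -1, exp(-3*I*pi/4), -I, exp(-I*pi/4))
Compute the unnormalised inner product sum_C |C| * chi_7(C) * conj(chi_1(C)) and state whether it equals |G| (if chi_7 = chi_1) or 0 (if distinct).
Sum = 0; so <chi_7, chi_1> = 0 (distinct irreducibles are orthogonal).

Reasoning: Compute term by term over conjugacy classes (|C| * chi_7(C) * conj(chi_1(C))):
  1*(1)*conj(1) + 1*(exp(-I*pi/4))*conj(exp(I*pi/4)) + 1*(-I)*conj(I) + 1*(exp(-3*I*pi/4))*conj(exp(3*I*pi/4)) + 1*(-1)*conj(-1) + 1*(exp(3*I*pi/4))*conj(exp(-3*I*pi/4)) + 1*(I)*conj(-I) + 1*(exp(I*pi/4))*conj(exp(-I*pi/4))
  = (1) + (-I) + (-1) + (I) + (1) + (-I) + (-1) + (I)
  = 0.
(Exp terms are combined using exp(i*s)*conj(exp(i*t)) = exp(i*(s-t)), and sums of them are collapsed using the identity that for every m > 1 the m distinct m-th roots of unity sum to 0, e.g. 1 + exp(2*I*pi/3) + exp(-2*I*pi/3) = 0.)
Dividing by |G| = 8 gives 0/8 = 0, matching the row-orthogonality relation <chi_7, chi_1> = [chi_7 = chi_1].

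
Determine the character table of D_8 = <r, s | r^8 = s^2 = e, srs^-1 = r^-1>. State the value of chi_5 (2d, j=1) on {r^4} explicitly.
Conjugacy classes: {e} of size 1, {r^4} of size 1, {r^1, r^7} of size 2, {r^2, r^6} of size 2, {r^3, r^5} of size 2, {s, sr^2, ...} of size 4, {sr, sr^3, ...} of size 4.
Character table:
  irrep \ class              {e} (size 1)  {r^4} (size 1)  {r^1, r^7} (size 2)  {r^2, r^6} (size 2)  {r^3, r^5} (size 2)  {s, sr^2, ...} (size 4)  {sr, sr^3, ...} (size 4)
  chi_1 (triv)               1             1               1                    1                    1                    1                        1                       
  chi_2 (sign: r->1, s->-1)  1             1               1                    1                    1                    -1                       -1                      
  chi_3 (r->-1, s->1)        1             1               -1                   1                    -1                   1                        -1                      
  chi_4 (r->-1, s->-1)       1             1               -1                   1                    -1                   -1                       1                       
  chi_5 (2d, j=1)            2             -2              sqrt(2)              0                    -sqrt(2)             0                        0                       
  chi_6 (2d, j=2)            2             2               0                    -2                   0                    0                        0                       
  chi_7 (2d, j=3)            2             -2              -sqrt(2)             0                    sqrt(2)              0                        0                       

Spot check: chi_5 (2d, j=1) on {r^4} = -2.

Proof sketch: D_8 has order 2*8 = 16 with 7 conjugacy classes, hence 7 irreducibles. Sum of squared dims 1 + 1 + 1 + 1 + 4 + 4 + 4 = 16 = |G|. Linear characters come from the abelianisation; the 2-dimensional irreps have character r^k -> 2*cos(2*pi*j*k/8), reflections -> 0.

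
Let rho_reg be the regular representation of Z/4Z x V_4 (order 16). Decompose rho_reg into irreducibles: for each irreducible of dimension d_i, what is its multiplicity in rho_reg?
Each irreducible V_i of dimension d_i appears with multiplicity d_i, i.e. rho_reg = (direct sum over all irreducibles V_i) d_i V_i. The irreducible dimensions for Z/4Z x V_4 are 1, 1, 1, 1, 1, 1, 1, 1, 1, 1, 1, 1, 1, 1, 1, 1: 16 irreducibles of dimension 1, each with multiplicity 1. Total dimension 16*1*1 = 16 = |G|.

Solution. General theorem: in the regular representation of a finite group G, each irreducible appears with multiplicity equal to its dimension. Check: dim(rho_reg) = sum d_i^2 = 1 + 1 + 1 + 1 + 1 + 1 + 1 + 1 + 1 + 1 + 1 + 1 + 1 + 1 + 1 + 1 = 16 = |G|.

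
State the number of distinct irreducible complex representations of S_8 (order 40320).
22

Explanation: The number of irreducible complex representations of a finite group equals its number of conjugacy classes. Conjugacy classes in S_8 correspond to cycle types, i.e. partitions of 8; there are p(8) = 22 of them, so S_8 (order 40320) has exactly 22 irreducible complex representations.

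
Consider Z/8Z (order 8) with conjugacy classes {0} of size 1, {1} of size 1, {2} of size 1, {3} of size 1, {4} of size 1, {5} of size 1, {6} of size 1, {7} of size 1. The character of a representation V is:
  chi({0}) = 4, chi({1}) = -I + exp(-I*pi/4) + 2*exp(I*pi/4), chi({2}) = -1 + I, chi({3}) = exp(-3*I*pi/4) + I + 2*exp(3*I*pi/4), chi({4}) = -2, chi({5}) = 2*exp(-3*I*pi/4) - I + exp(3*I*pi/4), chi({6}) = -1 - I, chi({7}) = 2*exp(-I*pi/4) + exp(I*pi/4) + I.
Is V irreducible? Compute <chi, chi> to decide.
Not irreducible (reducible): <chi, chi> = 6 > 1.

<chi, chi> = (1/|G|) sum_C |C| * |chi(C)|^2 = (1/8)[1*|4|^2 + 1*|-I + exp(-I*pi/4) + 2*exp(I*pi/4)|^2 + 1*|-1 + I|^2 + 1*|exp(-3*I*pi/4) + I + 2*exp(3*I*pi/4)|^2 + 1*|-2|^2 + 1*|2*exp(-3*I*pi/4) - I + exp(3*I*pi/4)|^2 + 1*|-1 - I|^2 + 1*|2*exp(-I*pi/4) + exp(I*pi/4) + I|^2]
  = (1/8)[(16) + (6 - exp(I*pi/4) + exp(3*I*pi/4)) + (2) + (6 + exp(-I*pi/4) - exp(-3*I*pi/4)) + (4) + (6 + exp(-I*pi/4) - exp(-3*I*pi/4)) + (2) + (6 - exp(I*pi/4) + exp(3*I*pi/4))] = 48/8 = 6.
(Exp terms are combined using exp(i*s)*conj(exp(i*t)) = exp(i*(s-t)), and sums of them are collapsed using the identity that for every m > 1 the m distinct m-th roots of unity sum to 0, e.g. 1 + exp(2*I*pi/3) + exp(-2*I*pi/3) = 0.)
A character is irreducible iff <chi, chi> = 1, so this representation is reducible.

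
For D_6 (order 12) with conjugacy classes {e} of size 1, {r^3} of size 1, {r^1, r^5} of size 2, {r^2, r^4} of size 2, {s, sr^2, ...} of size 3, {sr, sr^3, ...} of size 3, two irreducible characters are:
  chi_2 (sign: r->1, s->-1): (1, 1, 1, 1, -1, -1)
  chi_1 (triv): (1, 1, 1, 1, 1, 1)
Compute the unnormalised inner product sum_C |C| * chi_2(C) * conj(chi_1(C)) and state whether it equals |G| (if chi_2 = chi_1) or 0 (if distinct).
Sum = 0; so <chi_2, chi_1> = 0 (distinct irreducibles are orthogonal).

Explanation: Compute term by term over conjugacy classes (|C| * chi_2(C) * conj(chi_1(C))):
  1*(1)*conj(1) + 1*(1)*conj(1) + 2*(1)*conj(1) + 2*(1)*conj(1) + 3*(-1)*conj(1) + 3*(-1)*conj(1)
  = (1) + (1) + (2) + (2) + (-3) + (-3)
  = 0.
Dividing by |G| = 12 gives 0/12 = 0, matching the row-orthogonality relation <chi_2, chi_1> = [chi_2 = chi_1].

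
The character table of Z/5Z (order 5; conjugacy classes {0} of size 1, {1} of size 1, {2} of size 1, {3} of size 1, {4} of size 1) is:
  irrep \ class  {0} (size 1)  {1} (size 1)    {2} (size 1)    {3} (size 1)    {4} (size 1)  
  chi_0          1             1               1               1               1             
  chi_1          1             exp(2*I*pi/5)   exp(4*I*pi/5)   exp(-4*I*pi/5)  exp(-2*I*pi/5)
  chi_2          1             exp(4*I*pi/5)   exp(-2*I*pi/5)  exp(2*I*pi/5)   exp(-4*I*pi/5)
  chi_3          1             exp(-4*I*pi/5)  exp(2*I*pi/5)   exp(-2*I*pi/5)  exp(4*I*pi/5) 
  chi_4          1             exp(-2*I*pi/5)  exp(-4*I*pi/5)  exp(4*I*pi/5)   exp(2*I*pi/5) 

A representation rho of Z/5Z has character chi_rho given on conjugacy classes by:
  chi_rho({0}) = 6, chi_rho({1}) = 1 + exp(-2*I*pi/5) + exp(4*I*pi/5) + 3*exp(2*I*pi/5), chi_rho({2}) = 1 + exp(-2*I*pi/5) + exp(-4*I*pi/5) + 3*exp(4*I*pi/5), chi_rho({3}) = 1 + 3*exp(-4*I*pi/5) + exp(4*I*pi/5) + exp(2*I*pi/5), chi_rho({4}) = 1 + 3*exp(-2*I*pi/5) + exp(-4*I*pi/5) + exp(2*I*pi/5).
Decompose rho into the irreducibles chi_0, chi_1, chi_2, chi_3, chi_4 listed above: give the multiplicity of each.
Multiplicities: chi_0: 1, chi_1: 3, chi_2: 1, chi_3: 0, chi_4: 1.

Why: Use <chi_rho, chi> = (1/|G|) sum_C |C| * chi_rho(C) * conj(chi(C)) with |G| = 5 for each irreducible chi in the table:
  <chi_rho, chi_0> = (1/5)[1*(6)*conj(1) + 1*(1 + exp(-2*I*pi/5) + exp(4*I*pi/5) + 3*exp(2*I*pi/5))*conj(1) + 1*(1 + exp(-2*I*pi/5) + exp(-4*I*pi/5) + 3*exp(4*I*pi/5))*conj(1) + 1*(1 + 3*exp(-4*I*pi/5) + exp(4*I*pi/5) + exp(2*I*pi/5))*conj(1) + 1*(1 + 3*exp(-2*I*pi/5) + exp(-4*I*pi/5) + exp(2*I*pi/5))*conj(1)]
      = (1/5)[(6) + (1 + exp(-2*I*pi/5) + exp(4*I*pi/5) + 3*exp(2*I*pi/5)) + (1 + exp(-2*I*pi/5) + exp(-4*I*pi/5) + 3*exp(4*I*pi/5)) + (1 + 3*exp(-4*I*pi/5) + exp(4*I*pi/5) + exp(2*I*pi/5)) + (1 + 3*exp(-2*I*pi/5) + exp(-4*I*pi/5) + exp(2*I*pi/5))] = 5/5 = 1
  <chi_rho, chi_1> = (1/5)[1*(6)*conj(1) + 1*(1 + exp(-2*I*pi/5) + exp(4*I*pi/5) + 3*exp(2*I*pi/5))*conj(exp(2*I*pi/5)) + 1*(1 + exp(-2*I*pi/5) + exp(-4*I*pi/5) + 3*exp(4*I*pi/5))*conj(exp(4*I*pi/5)) + 1*(1 + 3*exp(-4*I*pi/5) + exp(4*I*pi/5) + exp(2*I*pi/5))*conj(exp(-4*I*pi/5)) + 1*(1 + 3*exp(-2*I*pi/5) + exp(-4*I*pi/5) + exp(2*I*pi/5))*conj(exp(-2*I*pi/5))]
      = (1/5)[(6) + (3 + exp(-2*I*pi/5) + exp(-4*I*pi/5) + exp(2*I*pi/5)) + (3 + exp(-4*I*pi/5) + exp(4*I*pi/5) + exp(2*I*pi/5)) + (3 + exp(-2*I*pi/5) + exp(-4*I*pi/5) + exp(4*I*pi/5)) + (3 + exp(-2*I*pi/5) + exp(4*I*pi/5) + exp(2*I*pi/5))] = 15/5 = 3
  <chi_rho, chi_2> = (1/5)[1*(6)*conj(1) + 1*(1 + exp(-2*I*pi/5) + exp(4*I*pi/5) + 3*exp(2*I*pi/5))*conj(exp(4*I*pi/5)) + 1*(1 + exp(-2*I*pi/5) + exp(-4*I*pi/5) + 3*exp(4*I*pi/5))*conj(exp(-2*I*pi/5)) + 1*(1 + 3*exp(-4*I*pi/5) + exp(4*I*pi/5) + exp(2*I*pi/5))*conj(exp(2*I*pi/5)) + 1*(1 + 3*exp(-2*I*pi/5) + exp(-4*I*pi/5) + exp(2*I*pi/5))*conj(exp(-4*I*pi/5))]
      = (1/5)[(6) + (1 + 3*exp(-2*I*pi/5) + exp(-4*I*pi/5) + exp(4*I*pi/5)) + (1 + 3*exp(-4*I*pi/5) + exp(-2*I*pi/5) + exp(2*I*pi/5)) + (1 + exp(-2*I*pi/5) + exp(2*I*pi/5) + 3*exp(4*I*pi/5)) + (1 + exp(-4*I*pi/5) + exp(4*I*pi/5) + 3*exp(2*I*pi/5))] = 5/5 = 1
  <chi_rho, chi_3> = (1/5)[1*(6)*conj(1) + 1*(1 + exp(-2*I*pi/5) + exp(4*I*pi/5) + 3*exp(2*I*pi/5))*conj(exp(-4*I*pi/5)) + 1*(1 + exp(-2*I*pi/5) + exp(-4*I*pi/5) + 3*exp(4*I*pi/5))*conj(exp(2*I*pi/5)) + 1*(1 + 3*exp(-4*I*pi/5) + exp(4*I*pi/5) + exp(2*I*pi/5))*conj(exp(-2*I*pi/5)) + 1*(1 + 3*exp(-2*I*pi/5) + exp(-4*I*pi/5) + exp(2*I*pi/5))*conj(exp(4*I*pi/5))]
      = (1/5)[(6) + (3*exp(-4*I*pi/5) + exp(-2*I*pi/5) + exp(4*I*pi/5) + exp(2*I*pi/5)) + (exp(-2*I*pi/5) + exp(-4*I*pi/5) + exp(4*I*pi/5) + 3*exp(2*I*pi/5)) + (3*exp(-2*I*pi/5) + exp(-4*I*pi/5) + exp(4*I*pi/5) + exp(2*I*pi/5)) + (exp(-2*I*pi/5) + exp(-4*I*pi/5) + exp(2*I*pi/5) + 3*exp(4*I*pi/5))] = 0/5 = 0
  <chi_rho, chi_4> = (1/5)[1*(6)*conj(1) + 1*(1 + exp(-2*I*pi/5) + exp(4*I*pi/5) + 3*exp(2*I*pi/5))*conj(exp(-2*I*pi/5)) + 1*(1 + exp(-2*I*pi/5) + exp(-4*I*pi/5) + 3*exp(4*I*pi/5))*conj(exp(-4*I*pi/5)) + 1*(1 + 3*exp(-4*I*pi/5) + exp(4*I*pi/5) + exp(2*I*pi/5))*conj(exp(4*I*pi/5)) + 1*(1 + 3*exp(-2*I*pi/5) + exp(-4*I*pi/5) + exp(2*I*pi/5))*conj(exp(2*I*pi/5))]
      = (1/5)[(6) + (1 + exp(-4*I*pi/5) + exp(2*I*pi/5) + 3*exp(4*I*pi/5)) + (1 + 3*exp(-2*I*pi/5) + exp(4*I*pi/5) + exp(2*I*pi/5)) + (1 + exp(-2*I*pi/5) + exp(-4*I*pi/5) + 3*exp(2*I*pi/5)) + (1 + 3*exp(-4*I*pi/5) + exp(-2*I*pi/5) + exp(4*I*pi/5))] = 5/5 = 1
(Exp terms are combined using exp(i*s)*conj(exp(i*t)) = exp(i*(s-t)), and sums of them are collapsed using the identity that for every m > 1 the m distinct m-th roots of unity sum to 0, e.g. 1 + exp(2*I*pi/3) + exp(-2*I*pi/3) = 0.)
Dimension check: dim(rho) = sum (mult * dim) = 1*1 + 3*1 + 1*1 + 0*1 + 1*1 = 6 = chi_rho(e) = 6.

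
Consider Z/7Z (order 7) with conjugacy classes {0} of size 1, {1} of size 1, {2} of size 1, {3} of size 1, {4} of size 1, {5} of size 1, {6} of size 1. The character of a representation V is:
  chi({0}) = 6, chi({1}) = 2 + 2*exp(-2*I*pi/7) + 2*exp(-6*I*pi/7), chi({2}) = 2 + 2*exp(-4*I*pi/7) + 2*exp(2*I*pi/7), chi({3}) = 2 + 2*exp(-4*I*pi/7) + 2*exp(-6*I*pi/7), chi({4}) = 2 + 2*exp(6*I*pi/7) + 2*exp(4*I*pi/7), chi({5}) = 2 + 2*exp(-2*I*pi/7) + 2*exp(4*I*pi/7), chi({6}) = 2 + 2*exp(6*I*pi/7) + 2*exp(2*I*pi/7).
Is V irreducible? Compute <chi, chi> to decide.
Not irreducible (reducible): <chi, chi> = 12 > 1.

Solution. <chi, chi> = (1/|G|) sum_C |C| * |chi(C)|^2 = (1/7)[1*|6|^2 + 1*|2 + 2*exp(-2*I*pi/7) + 2*exp(-6*I*pi/7)|^2 + 1*|2 + 2*exp(-4*I*pi/7) + 2*exp(2*I*pi/7)|^2 + 1*|2 + 2*exp(-4*I*pi/7) + 2*exp(-6*I*pi/7)|^2 + 1*|2 + 2*exp(6*I*pi/7) + 2*exp(4*I*pi/7)|^2 + 1*|2 + 2*exp(-2*I*pi/7) + 2*exp(4*I*pi/7)|^2 + 1*|2 + 2*exp(6*I*pi/7) + 2*exp(2*I*pi/7)|^2]
  = (1/7)[(36) + (8) + (8) + (8) + (8) + (8) + (8)] = 84/7 = 12.
(Exp terms are combined using exp(i*s)*conj(exp(i*t)) = exp(i*(s-t)), and sums of them are collapsed using the identity that for every m > 1 the m distinct m-th roots of unity sum to 0, e.g. 1 + exp(2*I*pi/3) + exp(-2*I*pi/3) = 0.)
A character is irreducible iff <chi, chi> = 1, so this representation is reducible.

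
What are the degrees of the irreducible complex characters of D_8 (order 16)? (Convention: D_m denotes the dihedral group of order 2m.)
Dimensions: 1, 1, 1, 1, 2, 2, 2

Explanation: There are 7 irreducibles (= number of conjugacy classes). Their dimensions d_i satisfy sum d_i^2 = |G| = 16: 1 + 1 + 1 + 1 + 4 + 4 + 4 = 16.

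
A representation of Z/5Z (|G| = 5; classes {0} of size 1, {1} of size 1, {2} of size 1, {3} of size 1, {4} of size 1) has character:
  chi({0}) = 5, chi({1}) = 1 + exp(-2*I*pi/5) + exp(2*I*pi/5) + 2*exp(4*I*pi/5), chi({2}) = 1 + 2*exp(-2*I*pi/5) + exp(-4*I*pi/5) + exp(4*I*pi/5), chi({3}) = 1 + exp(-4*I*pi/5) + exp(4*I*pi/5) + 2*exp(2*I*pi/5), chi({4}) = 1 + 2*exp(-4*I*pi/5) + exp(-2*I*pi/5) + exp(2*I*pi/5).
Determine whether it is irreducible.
Not irreducible (reducible): <chi, chi> = 7 > 1.

<chi, chi> = (1/|G|) sum_C |C| * |chi(C)|^2 = (1/5)[1*|5|^2 + 1*|1 + exp(-2*I*pi/5) + exp(2*I*pi/5) + 2*exp(4*I*pi/5)|^2 + 1*|1 + 2*exp(-2*I*pi/5) + exp(-4*I*pi/5) + exp(4*I*pi/5)|^2 + 1*|1 + exp(-4*I*pi/5) + exp(4*I*pi/5) + 2*exp(2*I*pi/5)|^2 + 1*|1 + 2*exp(-4*I*pi/5) + exp(-2*I*pi/5) + exp(2*I*pi/5)|^2]
  = (1/5)[(25) + (7 + 4*exp(-2*I*pi/5) + 5*exp(-4*I*pi/5) + 5*exp(4*I*pi/5) + 4*exp(2*I*pi/5)) + (7 + 5*exp(-2*I*pi/5) + 4*exp(-4*I*pi/5) + 4*exp(4*I*pi/5) + 5*exp(2*I*pi/5)) + (7 + 5*exp(-2*I*pi/5) + 4*exp(-4*I*pi/5) + 4*exp(4*I*pi/5) + 5*exp(2*I*pi/5)) + (7 + 4*exp(-2*I*pi/5) + 5*exp(-4*I*pi/5) + 5*exp(4*I*pi/5) + 4*exp(2*I*pi/5))] = 35/5 = 7.
(Exp terms are combined using exp(i*s)*conj(exp(i*t)) = exp(i*(s-t)), and sums of them are collapsed using the identity that for every m > 1 the m distinct m-th roots of unity sum to 0, e.g. 1 + exp(2*I*pi/3) + exp(-2*I*pi/3) = 0.)
A character is irreducible iff <chi, chi> = 1, so this representation is reducible.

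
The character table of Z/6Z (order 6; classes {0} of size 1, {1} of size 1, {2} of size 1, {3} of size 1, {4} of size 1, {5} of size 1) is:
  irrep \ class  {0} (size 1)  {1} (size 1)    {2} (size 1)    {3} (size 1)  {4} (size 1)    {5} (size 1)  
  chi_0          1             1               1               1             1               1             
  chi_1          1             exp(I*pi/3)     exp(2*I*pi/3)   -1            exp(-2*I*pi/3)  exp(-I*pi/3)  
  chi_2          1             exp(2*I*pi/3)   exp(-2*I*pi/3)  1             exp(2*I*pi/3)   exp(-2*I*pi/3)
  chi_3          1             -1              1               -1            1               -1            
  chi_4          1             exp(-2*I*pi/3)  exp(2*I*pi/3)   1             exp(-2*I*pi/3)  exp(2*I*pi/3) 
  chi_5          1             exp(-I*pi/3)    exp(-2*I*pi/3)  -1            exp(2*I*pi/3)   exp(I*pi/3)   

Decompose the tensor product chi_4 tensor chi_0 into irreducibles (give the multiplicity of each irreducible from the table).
chi_4 tensor chi_0 = chi_4 (all other irreducibles have multiplicity 0).

Working: The character of a tensor product is the pointwise product (chi_4 * chi_0)(C) = chi_4(C) * chi_0(C):
  {0}: (1)*(1), {1}: (exp(-2*I*pi/3))*(1), {2}: (exp(2*I*pi/3))*(1), {3}: (1)*(1), {4}: (exp(-2*I*pi/3))*(1), {5}: (exp(2*I*pi/3))*(1)
so (chi_4 * chi_0) takes values
  {0} -> 1, {1} -> exp(-2*I*pi/3), {2} -> exp(2*I*pi/3), {3} -> 1, {4} -> exp(-2*I*pi/3), {5} -> exp(2*I*pi/3).
Now take the inner product of this character with each irreducible chi from the table, <chi_4*chi_0, chi> = (1/6) sum_C |C| (chi_4*chi_0)(C) conj(chi(C)):
  <chi_4*chi_0, chi_0> = (1/6)[1*(1)*conj(1) + 1*(exp(-2*I*pi/3))*conj(1) + 1*(exp(2*I*pi/3))*conj(1) + 1*(1)*conj(1) + 1*(exp(-2*I*pi/3))*conj(1) + 1*(exp(2*I*pi/3))*conj(1)]
      = (1/6)[(1) + (exp(-2*I*pi/3)) + (exp(2*I*pi/3)) + (1) + (exp(-2*I*pi/3)) + (exp(2*I*pi/3))] = 0/6 = 0
  <chi_4*chi_0, chi_1> = (1/6)[1*(1)*conj(1) + 1*(exp(-2*I*pi/3))*conj(exp(I*pi/3)) + 1*(exp(2*I*pi/3))*conj(exp(2*I*pi/3)) + 1*(1)*conj(-1) + 1*(exp(-2*I*pi/3))*conj(exp(-2*I*pi/3)) + 1*(exp(2*I*pi/3))*conj(exp(-I*pi/3))]
      = (1/6)[(1) + (-1) + (1) + (-1) + (1) + (-1)] = 0/6 = 0
  <chi_4*chi_0, chi_2> = (1/6)[1*(1)*conj(1) + 1*(exp(-2*I*pi/3))*conj(exp(2*I*pi/3)) + 1*(exp(2*I*pi/3))*conj(exp(-2*I*pi/3)) + 1*(1)*conj(1) + 1*(exp(-2*I*pi/3))*conj(exp(2*I*pi/3)) + 1*(exp(2*I*pi/3))*conj(exp(-2*I*pi/3))]
      = (1/6)[(1) + (exp(2*I*pi/3)) + (exp(-2*I*pi/3)) + (1) + (exp(2*I*pi/3)) + (exp(-2*I*pi/3))] = 0/6 = 0
  <chi_4*chi_0, chi_3> = (1/6)[1*(1)*conj(1) + 1*(exp(-2*I*pi/3))*conj(-1) + 1*(exp(2*I*pi/3))*conj(1) + 1*(1)*conj(-1) + 1*(exp(-2*I*pi/3))*conj(1) + 1*(exp(2*I*pi/3))*conj(-1)]
      = (1/6)[(1) + (-exp(-2*I*pi/3)) + (exp(2*I*pi/3)) + (-1) + (exp(-2*I*pi/3)) + (-exp(2*I*pi/3))] = 0/6 = 0
  <chi_4*chi_0, chi_4> = (1/6)[1*(1)*conj(1) + 1*(exp(-2*I*pi/3))*conj(exp(-2*I*pi/3)) + 1*(exp(2*I*pi/3))*conj(exp(2*I*pi/3)) + 1*(1)*conj(1) + 1*(exp(-2*I*pi/3))*conj(exp(-2*I*pi/3)) + 1*(exp(2*I*pi/3))*conj(exp(2*I*pi/3))]
      = (1/6)[(1) + (1) + (1) + (1) + (1) + (1)] = 6/6 = 1
  <chi_4*chi_0, chi_5> = (1/6)[1*(1)*conj(1) + 1*(exp(-2*I*pi/3))*conj(exp(-I*pi/3)) + 1*(exp(2*I*pi/3))*conj(exp(-2*I*pi/3)) + 1*(1)*conj(-1) + 1*(exp(-2*I*pi/3))*conj(exp(2*I*pi/3)) + 1*(exp(2*I*pi/3))*conj(exp(I*pi/3))]
      = (1/6)[(1) + (exp(-I*pi/3)) + (exp(-2*I*pi/3)) + (-1) + (exp(2*I*pi/3)) + (exp(I*pi/3))] = 0/6 = 0
(Exp terms are combined using exp(i*s)*conj(exp(i*t)) = exp(i*(s-t)), and sums of them are collapsed using the identity that for every m > 1 the m distinct m-th roots of unity sum to 0, e.g. 1 + exp(2*I*pi/3) + exp(-2*I*pi/3) = 0.)
Hence the multiplicities are chi_4: 1. Dimension check: dim(chi_4)*dim(chi_0) = 1*1 = 1 and sum (mult * dim) = 1*1 = 1.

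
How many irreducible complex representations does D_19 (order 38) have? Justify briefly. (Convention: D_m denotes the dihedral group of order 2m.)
11

Derivation: The number of irreducible complex representations of a finite group equals its number of conjugacy classes. D_19 has 11 conjugacy classes ((n+3)/2 for n odd), so D_19 (order 38) has exactly 11 irreducible complex representations.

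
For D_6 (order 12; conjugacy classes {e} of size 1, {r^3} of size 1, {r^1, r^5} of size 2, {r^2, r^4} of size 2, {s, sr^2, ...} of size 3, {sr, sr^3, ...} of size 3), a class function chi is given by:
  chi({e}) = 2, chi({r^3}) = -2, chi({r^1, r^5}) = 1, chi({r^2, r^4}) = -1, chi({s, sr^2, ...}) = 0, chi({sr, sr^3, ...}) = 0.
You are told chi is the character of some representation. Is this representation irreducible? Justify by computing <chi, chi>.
Irreducible: <chi, chi> = 1.

Proof sketch: <chi, chi> = (1/|G|) sum_C |C| * |chi(C)|^2 = (1/12)[1*|2|^2 + 1*|-2|^2 + 2*|1|^2 + 2*|-1|^2 + 3*|0|^2 + 3*|0|^2]
  = (1/12)[(4) + (4) + (2) + (2) + (0) + (0)] = 12/12 = 1.
A character is irreducible iff <chi, chi> = 1, so this representation is irreducible.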